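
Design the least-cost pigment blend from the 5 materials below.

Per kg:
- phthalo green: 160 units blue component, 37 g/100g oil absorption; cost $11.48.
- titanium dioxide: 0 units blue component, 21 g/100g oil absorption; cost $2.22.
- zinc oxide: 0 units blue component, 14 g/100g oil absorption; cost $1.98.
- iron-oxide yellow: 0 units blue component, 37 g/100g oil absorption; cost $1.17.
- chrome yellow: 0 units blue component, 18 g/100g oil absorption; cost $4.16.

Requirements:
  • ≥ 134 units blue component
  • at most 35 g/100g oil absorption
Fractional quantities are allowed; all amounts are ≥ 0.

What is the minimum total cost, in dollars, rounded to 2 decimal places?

$9.61

Let x1 = kg of phthalo green, x2 = kg of titanium dioxide, x3 = kg of zinc oxide, x4 = kg of iron-oxide yellow, x5 = kg of chrome yellow.
Minimize 11.48x1 + 2.22x2 + 1.98x3 + 1.17x4 + 4.16x5 subject to:
  160x1 ≥ 134   (blue component)
  37x1 + 21x2 + 14x3 + 37x4 + 18x5 ≤ 35   (oil absorption)
  x1, x2, x3, x4, x5 ≥ 0.
The optimal basis is {phthalo green}; titanium dioxide, zinc oxide, iron-oxide yellow, chrome yellow drop out. There the blue component constraint is tight.
So phthalo green = 0.8375 kg.
Hence cost = 11.48·0.8375 = $9.6145.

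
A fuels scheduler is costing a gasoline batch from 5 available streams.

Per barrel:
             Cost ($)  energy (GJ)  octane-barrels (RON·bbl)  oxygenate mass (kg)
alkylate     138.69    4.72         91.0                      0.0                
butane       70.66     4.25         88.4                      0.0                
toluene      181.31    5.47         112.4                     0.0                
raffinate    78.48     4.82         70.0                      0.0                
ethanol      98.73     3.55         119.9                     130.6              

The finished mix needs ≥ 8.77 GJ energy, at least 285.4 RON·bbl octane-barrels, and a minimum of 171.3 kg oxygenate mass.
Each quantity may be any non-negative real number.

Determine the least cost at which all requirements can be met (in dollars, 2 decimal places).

$231.92

Let x1 = barrels of alkylate, x2 = barrels of butane, x3 = barrels of toluene, x4 = barrels of raffinate, x5 = barrels of ethanol.
Minimize 138.69x1 + 70.66x2 + 181.31x3 + 78.48x4 + 98.73x5 s.t.:
  4.72x1 + 4.25x2 + 5.47x3 + 4.82x4 + 3.55x5 ≥ 8.77   (energy)
  91x1 + 88.4x2 + 112.4x3 + 70x4 + 119.9x5 ≥ 285.4   (octane-barrels)
  130.6x5 ≥ 171.3   (oxygenate mass)
  x1, x2, x3, x4, x5 ≥ 0.
The optimal basis is {butane, ethanol}; alkylate, toluene, raffinate drop out. Binding constraints: octane-barrels and oxygenate mass.
Solving gives x2 = 1.449, x5 = 1.312.
Total cost: 70.66·1.449 + 98.73·1.312 = 231.9201.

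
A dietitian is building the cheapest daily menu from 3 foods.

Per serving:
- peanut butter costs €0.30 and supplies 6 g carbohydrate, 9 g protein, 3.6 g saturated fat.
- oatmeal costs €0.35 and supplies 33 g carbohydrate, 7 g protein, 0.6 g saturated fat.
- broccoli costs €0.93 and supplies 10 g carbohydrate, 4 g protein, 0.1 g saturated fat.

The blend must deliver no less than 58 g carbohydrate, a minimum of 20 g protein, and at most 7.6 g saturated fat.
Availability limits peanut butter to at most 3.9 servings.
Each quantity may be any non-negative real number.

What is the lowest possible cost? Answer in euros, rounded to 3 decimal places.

Set it up as a linear program. Let x1 = servings of peanut butter, x2 = servings of oatmeal, x3 = servings of broccoli.
min 0.3x1 + 0.35x2 + 0.93x3 subject to:
  6x1 + 33x2 + 10x3 ≥ 58   (carbohydrate)
  9x1 + 7x2 + 4x3 ≥ 20   (protein)
  3.6x1 + 0.6x2 + 0.1x3 ≤ 7.6   (saturated fat)
  x1 ≤ 3.9
  x1, x2, x3 ≥ 0.
The minimum-cost mix takes nothing from broccoli — only peanut butter, oatmeal. Binding constraints: carbohydrate and protein.
So peanut butter = 0.99608 servings, oatmeal = 1.5765 servings.
Cost = 0.3·0.99608 + 0.35·1.5765 = 0.85060.

€0.851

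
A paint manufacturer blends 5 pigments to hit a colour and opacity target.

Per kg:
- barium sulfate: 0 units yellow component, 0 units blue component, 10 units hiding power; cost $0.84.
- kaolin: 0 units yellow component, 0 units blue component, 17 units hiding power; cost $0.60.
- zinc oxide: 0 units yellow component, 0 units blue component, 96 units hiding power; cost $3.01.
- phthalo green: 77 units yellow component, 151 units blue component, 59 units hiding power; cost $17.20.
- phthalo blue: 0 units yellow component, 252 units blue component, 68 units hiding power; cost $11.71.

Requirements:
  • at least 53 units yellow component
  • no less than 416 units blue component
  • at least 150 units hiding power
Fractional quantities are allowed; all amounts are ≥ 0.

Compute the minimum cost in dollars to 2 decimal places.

$27.13

Let x1 = kg of barium sulfate, x2 = kg of kaolin, x3 = kg of zinc oxide, x4 = kg of phthalo green, x5 = kg of phthalo blue.
Minimize 0.84x1 + 0.6x2 + 3.01x3 + 17.2x4 + 11.71x5 subject to:
  77x4 ≥ 53   (yellow component)
  151x4 + 252x5 ≥ 416   (blue component)
  10x1 + 17x2 + 96x3 + 59x4 + 68x5 ≥ 150   (hiding power)
  x1, x2, x3, x4, x5 ≥ 0.
The cheapest feasible vertex uses only zinc oxide, phthalo green, phthalo blue; barium sulfate, kaolin are not used. There the yellow component, blue component, hiding power constraints are tight.
Solving gives x3 = 0.2623, x4 = 0.6883, x5 = 1.238.
Hence cost = 3.01·0.2623 + 17.2·0.6883 + 11.71·1.238 = $27.1253.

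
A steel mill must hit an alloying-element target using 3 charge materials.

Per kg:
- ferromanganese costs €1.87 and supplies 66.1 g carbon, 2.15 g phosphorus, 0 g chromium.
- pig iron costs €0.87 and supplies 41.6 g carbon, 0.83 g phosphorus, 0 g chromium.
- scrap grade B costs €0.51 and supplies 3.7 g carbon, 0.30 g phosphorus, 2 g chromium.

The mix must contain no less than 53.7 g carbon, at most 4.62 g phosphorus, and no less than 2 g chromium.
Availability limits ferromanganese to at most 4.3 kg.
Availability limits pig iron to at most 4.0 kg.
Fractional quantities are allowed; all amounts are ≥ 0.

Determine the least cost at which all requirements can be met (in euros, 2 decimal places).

€1.56

Set it up as a linear program. Let x1 = kg of ferromanganese, x2 = kg of pig iron, x3 = kg of scrap grade B.
Minimise 1.87x1 + 0.87x2 + 0.51x3 s.t.:
  66.1x1 + 41.6x2 + 3.7x3 ≥ 53.7   (carbon)
  2.15x1 + 0.83x2 + 0.3x3 ≤ 4.62   (phosphorus)
  2x3 ≥ 2   (chromium)
  x1 ≤ 4.3
  x2 ≤ 4
  x1, x2, x3 ≥ 0.
The cheapest feasible vertex uses only pig iron, scrap grade B; ferromanganese is not used. Binding constraints: carbon and chromium.
That vertex is x2 = 1.202, x3 = 1.
Cost = 0.87·1.202 + 0.51·1 = 1.5557.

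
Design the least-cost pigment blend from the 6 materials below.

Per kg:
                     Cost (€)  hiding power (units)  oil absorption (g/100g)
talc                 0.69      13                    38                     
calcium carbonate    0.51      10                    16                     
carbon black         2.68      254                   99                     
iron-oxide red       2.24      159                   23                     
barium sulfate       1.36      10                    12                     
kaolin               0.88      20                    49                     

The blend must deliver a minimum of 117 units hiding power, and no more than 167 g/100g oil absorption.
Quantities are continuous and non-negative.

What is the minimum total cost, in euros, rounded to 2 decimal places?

€1.23

Treat it as an LP. Let x1 = kg of talc, x2 = kg of calcium carbonate, x3 = kg of carbon black, x4 = kg of iron-oxide red, x5 = kg of barium sulfate, x6 = kg of kaolin.
Minimize 0.69x1 + 0.51x2 + 2.68x3 + 2.24x4 + 1.36x5 + 0.88x6 subject to:
  13x1 + 10x2 + 254x3 + 159x4 + 10x5 + 20x6 ≥ 117   (hiding power)
  38x1 + 16x2 + 99x3 + 23x4 + 12x5 + 49x6 ≤ 167   (oil absorption)
  x1, x2, x3, x4, x5, x6 ≥ 0.
The minimum-cost mix takes nothing from talc, calcium carbonate, iron-oxide red, barium sulfate, kaolin — only carbon black. There the hiding power constraint is tight.
That vertex is x3 = 0.4606.
Cost = 2.68·0.4606 = 1.2344.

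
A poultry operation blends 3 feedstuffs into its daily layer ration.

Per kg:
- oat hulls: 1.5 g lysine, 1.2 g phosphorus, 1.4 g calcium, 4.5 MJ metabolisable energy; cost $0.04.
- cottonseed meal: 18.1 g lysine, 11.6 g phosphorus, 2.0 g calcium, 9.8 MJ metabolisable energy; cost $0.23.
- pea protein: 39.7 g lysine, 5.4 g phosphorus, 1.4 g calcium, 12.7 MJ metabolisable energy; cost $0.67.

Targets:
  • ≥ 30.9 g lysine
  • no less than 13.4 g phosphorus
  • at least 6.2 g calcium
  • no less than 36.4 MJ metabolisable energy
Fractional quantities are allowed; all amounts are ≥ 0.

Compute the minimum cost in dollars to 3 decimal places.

$0.504

Let x1 = kg of oat hulls, x2 = kg of cottonseed meal, x3 = kg of pea protein.
Minimise 0.04x1 + 0.23x2 + 0.67x3 subject to:
  1.5x1 + 18.1x2 + 39.7x3 ≥ 30.9   (lysine)
  1.2x1 + 11.6x2 + 5.4x3 ≥ 13.4   (phosphorus)
  1.4x1 + 2x2 + 1.4x3 ≥ 6.2   (calcium)
  4.5x1 + 9.8x2 + 12.7x3 ≥ 36.4   (metabolisable energy)
  x1, x2, x3 ≥ 0.
The minimum-cost mix takes nothing from pea protein — only oat hulls, cottonseed meal. Binding constraints: lysine and metabolisable energy.
Solving gives x1 = 5.334, x2 = 1.265.
Objective = 0.04·5.334 + 0.23·1.265 = 0.50431.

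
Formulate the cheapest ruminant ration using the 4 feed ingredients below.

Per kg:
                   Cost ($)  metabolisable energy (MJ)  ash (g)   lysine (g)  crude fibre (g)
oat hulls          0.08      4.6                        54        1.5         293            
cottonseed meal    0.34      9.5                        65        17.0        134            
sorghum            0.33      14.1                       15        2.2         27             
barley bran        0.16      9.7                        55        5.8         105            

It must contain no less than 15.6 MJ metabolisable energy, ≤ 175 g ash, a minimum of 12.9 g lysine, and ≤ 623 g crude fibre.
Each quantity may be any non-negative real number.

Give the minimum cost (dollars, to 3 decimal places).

Treat it as an LP. Let x1 = kg of oat hulls, x2 = kg of cottonseed meal, x3 = kg of sorghum, x4 = kg of barley bran.
Minimize 0.08x1 + 0.34x2 + 0.33x3 + 0.16x4 s.t.:
  4.6x1 + 9.5x2 + 14.1x3 + 9.7x4 ≥ 15.6   (metabolisable energy)
  54x1 + 65x2 + 15x3 + 55x4 ≤ 175   (ash)
  1.5x1 + 17x2 + 2.2x3 + 5.8x4 ≥ 12.9   (lysine)
  293x1 + 134x2 + 27x3 + 105x4 ≤ 623   (crude fibre)
  x1, x2, x3, x4 ≥ 0.
The minimum-cost mix takes nothing from oat hulls, sorghum — only cottonseed meal, barley bran. There the metabolisable energy and lysine constraints are tight.
That vertex is x2 = 0.3156, x4 = 1.299.
Hence cost = 0.34·0.3156 + 0.16·1.299 = $0.31514.

$0.315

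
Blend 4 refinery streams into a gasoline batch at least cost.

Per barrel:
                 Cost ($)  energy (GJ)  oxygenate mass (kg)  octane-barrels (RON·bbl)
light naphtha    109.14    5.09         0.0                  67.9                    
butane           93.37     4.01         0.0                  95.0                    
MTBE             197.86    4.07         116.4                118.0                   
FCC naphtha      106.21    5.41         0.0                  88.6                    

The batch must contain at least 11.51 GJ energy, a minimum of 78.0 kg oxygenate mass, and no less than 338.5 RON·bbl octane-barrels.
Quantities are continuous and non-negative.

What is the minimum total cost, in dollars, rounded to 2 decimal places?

$387.56

Treat it as an LP. Let x1 = barrels of light naphtha, x2 = barrels of butane, x3 = barrels of MTBE, x4 = barrels of FCC naphtha.
Minimize 109.14x1 + 93.37x2 + 197.86x3 + 106.21x4 s.t.:
  5.09x1 + 4.01x2 + 4.07x3 + 5.41x4 ≥ 11.51   (energy)
  116.4x3 ≥ 78   (oxygenate mass)
  67.9x1 + 95x2 + 118x3 + 88.6x4 ≥ 338.5   (octane-barrels)
  x1, x2, x3, x4 ≥ 0.
The optimal basis is {butane, MTBE}; light naphtha, FCC naphtha drop out. The oxygenate mass and octane-barrels requirements are met with equality.
Optimal quantities: butane = 2.7308 barrels, MTBE = 0.6701 barrels.
Total cost: 93.37·2.7308 + 197.86·0.6701 = 387.5608.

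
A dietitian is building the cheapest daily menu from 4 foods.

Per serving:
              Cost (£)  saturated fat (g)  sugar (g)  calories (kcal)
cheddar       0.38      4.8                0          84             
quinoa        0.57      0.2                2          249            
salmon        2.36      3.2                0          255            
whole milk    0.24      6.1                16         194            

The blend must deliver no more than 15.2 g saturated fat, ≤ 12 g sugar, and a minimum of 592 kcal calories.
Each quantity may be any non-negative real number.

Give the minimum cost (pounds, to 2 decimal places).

£1.25

Treat it as an LP. Let x1 = servings of cheddar, x2 = servings of quinoa, x3 = servings of salmon, x4 = servings of whole milk.
Minimise 0.38x1 + 0.57x2 + 2.36x3 + 0.24x4 subject to:
  4.8x1 + 0.2x2 + 3.2x3 + 6.1x4 ≤ 15.2   (saturated fat)
  2x2 + 16x4 ≤ 12   (sugar)
  84x1 + 249x2 + 255x3 + 194x4 ≥ 592   (calories)
  x1, x2, x3, x4 ≥ 0.
At the optimum only quinoa, whole milk are positive (cheddar, salmon = 0). There the sugar and calories constraints are tight.
Solving gives x2 = 1.987, x4 = 0.5017.
Cost = 0.57·1.987 + 0.24·0.5017 = 1.2530.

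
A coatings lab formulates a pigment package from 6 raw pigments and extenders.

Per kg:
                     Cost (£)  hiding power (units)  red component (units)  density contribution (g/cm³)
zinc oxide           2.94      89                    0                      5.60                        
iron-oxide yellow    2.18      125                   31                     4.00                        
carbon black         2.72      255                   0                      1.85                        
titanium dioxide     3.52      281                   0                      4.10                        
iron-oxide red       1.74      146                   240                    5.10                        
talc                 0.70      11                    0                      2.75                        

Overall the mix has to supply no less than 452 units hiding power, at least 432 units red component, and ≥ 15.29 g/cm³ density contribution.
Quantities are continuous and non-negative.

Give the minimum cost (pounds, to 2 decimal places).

Let x1 = kg of zinc oxide, x2 = kg of iron-oxide yellow, x3 = kg of carbon black, x4 = kg of titanium dioxide, x5 = kg of iron-oxide red, x6 = kg of talc.
Minimize 2.94x1 + 2.18x2 + 2.72x3 + 3.52x4 + 1.74x5 + 0.7x6 s.t.:
  89x1 + 125x2 + 255x3 + 281x4 + 146x5 + 11x6 ≥ 452   (hiding power)
  31x2 + 240x5 ≥ 432   (red component)
  5.6x1 + 4x2 + 1.85x3 + 4.1x4 + 5.1x5 + 2.75x6 ≥ 15.29   (density contribution)
  x1, x2, x3, x4, x5, x6 ≥ 0.
At the optimum only carbon black, iron-oxide red are positive (zinc oxide, iron-oxide yellow, titanium dioxide, talc = 0). There the hiding power and density contribution constraints are tight.
That vertex is x3 = 0.07071, x5 = 2.972.
Total cost: 2.72·0.07071 + 1.74·2.972 = 5.3636.

£5.36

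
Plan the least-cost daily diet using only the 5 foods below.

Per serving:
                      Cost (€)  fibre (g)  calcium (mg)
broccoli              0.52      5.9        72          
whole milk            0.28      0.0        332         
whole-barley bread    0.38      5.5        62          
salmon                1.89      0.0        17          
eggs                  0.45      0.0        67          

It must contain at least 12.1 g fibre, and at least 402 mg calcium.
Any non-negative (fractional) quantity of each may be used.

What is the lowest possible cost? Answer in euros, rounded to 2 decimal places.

Treat it as an LP. Let x1 = servings of broccoli, x2 = servings of whole milk, x3 = servings of whole-barley bread, x4 = servings of salmon, x5 = servings of eggs.
Minimize 0.52x1 + 0.28x2 + 0.38x3 + 1.89x4 + 0.45x5 subject to:
  5.9x1 + 5.5x3 ≥ 12.1   (fibre)
  72x1 + 332x2 + 62x3 + 17x4 + 67x5 ≥ 402   (calcium)
  x1, x2, x3, x4, x5 ≥ 0.
The cheapest feasible vertex uses only whole milk, whole-barley bread; broccoli, salmon, eggs are not used. There the fibre and calcium constraints are tight.
Solving gives x2 = 0.8, x3 = 2.2.
Total cost: 0.28·0.8 + 0.38·2.2 = 1.0600.

€1.06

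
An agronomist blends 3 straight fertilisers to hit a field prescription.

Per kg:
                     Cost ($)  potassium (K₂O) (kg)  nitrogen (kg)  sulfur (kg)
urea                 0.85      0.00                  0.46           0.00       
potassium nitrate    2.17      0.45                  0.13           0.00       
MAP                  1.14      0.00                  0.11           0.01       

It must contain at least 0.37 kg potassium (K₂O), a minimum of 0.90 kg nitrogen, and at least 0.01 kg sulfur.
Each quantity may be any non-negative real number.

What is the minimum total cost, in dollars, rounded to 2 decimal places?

Set it up as a linear program. Let x1 = kg of urea, x2 = kg of potassium nitrate, x3 = kg of MAP.
Minimise 0.85x1 + 2.17x2 + 1.14x3 s.t.:
  0.45x2 ≥ 0.37   (potassium (K₂O))
  0.46x1 + 0.13x2 + 0.11x3 ≥ 0.9   (nitrogen)
  0.01x3 ≥ 0.01   (sulfur)
  x1, x2, x3 ≥ 0.
All 3 inputs are positive at the optimum. Binding constraints: potassium (K₂O), nitrogen, sulfur.
Solving gives x1 = 1.485, x2 = 0.8222, x3 = 1.
Cost = 0.85·1.485 + 2.17·0.8222 + 1.14·1 = 4.1864.

$4.19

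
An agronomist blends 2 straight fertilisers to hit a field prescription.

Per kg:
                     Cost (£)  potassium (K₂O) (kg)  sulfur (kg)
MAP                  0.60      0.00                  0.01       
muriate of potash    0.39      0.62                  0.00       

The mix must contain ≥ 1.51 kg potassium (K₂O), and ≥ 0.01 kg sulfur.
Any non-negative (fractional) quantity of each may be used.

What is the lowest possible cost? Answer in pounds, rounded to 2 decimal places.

£1.55

Let x1 = kg of MAP, x2 = kg of muriate of potash.
Minimise 0.6x1 + 0.39x2 with:
  0.62x2 ≥ 1.51   (potassium (K₂O))
  0.01x1 ≥ 0.01   (sulfur)
  x1, x2 ≥ 0.
Both inputs are positive at the optimum. Binding constraints: potassium (K₂O) and sulfur.
That vertex is x1 = 1, x2 = 2.435.
Total cost: 0.6·1 + 0.39·2.435 = 1.5497.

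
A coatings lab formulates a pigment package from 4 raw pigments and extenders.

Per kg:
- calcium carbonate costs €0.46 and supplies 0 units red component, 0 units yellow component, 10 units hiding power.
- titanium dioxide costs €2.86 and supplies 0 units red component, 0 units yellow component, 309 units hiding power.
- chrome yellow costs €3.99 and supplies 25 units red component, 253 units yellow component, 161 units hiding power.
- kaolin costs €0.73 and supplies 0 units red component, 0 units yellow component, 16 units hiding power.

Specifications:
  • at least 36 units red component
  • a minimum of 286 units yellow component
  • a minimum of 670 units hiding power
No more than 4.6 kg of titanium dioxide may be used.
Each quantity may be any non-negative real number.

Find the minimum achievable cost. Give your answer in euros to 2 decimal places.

€9.80

Let x1 = kg of calcium carbonate, x2 = kg of titanium dioxide, x3 = kg of chrome yellow, x4 = kg of kaolin.
Minimize 0.46x1 + 2.86x2 + 3.99x3 + 0.73x4 s.t.:
  25x3 ≥ 36   (red component)
  253x3 ≥ 286   (yellow component)
  10x1 + 309x2 + 161x3 + 16x4 ≥ 670   (hiding power)
  x2 ≤ 4.6
  x1, x2, x3, x4 ≥ 0.
The optimal basis is {titanium dioxide, chrome yellow}; calcium carbonate, kaolin drop out. There the red component and hiding power constraints are tight.
So titanium dioxide = 1.418 kg, chrome yellow = 1.44 kg.
Total cost: 2.86·1.418 + 3.99·1.44 = 9.8011.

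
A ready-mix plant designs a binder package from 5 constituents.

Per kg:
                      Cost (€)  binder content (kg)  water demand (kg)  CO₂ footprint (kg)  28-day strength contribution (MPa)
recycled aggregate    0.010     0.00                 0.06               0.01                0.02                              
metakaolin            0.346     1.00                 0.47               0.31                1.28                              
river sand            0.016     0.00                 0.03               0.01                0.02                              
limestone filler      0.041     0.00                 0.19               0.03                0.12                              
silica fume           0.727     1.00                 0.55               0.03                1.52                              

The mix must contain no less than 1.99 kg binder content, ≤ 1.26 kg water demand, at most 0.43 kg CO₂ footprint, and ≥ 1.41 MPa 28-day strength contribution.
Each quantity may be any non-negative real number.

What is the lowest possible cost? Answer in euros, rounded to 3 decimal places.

Set it up as a linear program. Let x1 = kg of recycled aggregate, x2 = kg of metakaolin, x3 = kg of river sand, x4 = kg of limestone filler, x5 = kg of silica fume.
min 0.01x1 + 0.346x2 + 0.016x3 + 0.041x4 + 0.727x5 subject to:
  1x2 + 1x5 ≥ 1.99   (binder content)
  0.06x1 + 0.47x2 + 0.03x3 + 0.19x4 + 0.55x5 ≤ 1.26   (water demand)
  0.01x1 + 0.31x2 + 0.01x3 + 0.03x4 + 0.03x5 ≤ 0.43   (CO₂ footprint)
  0.02x1 + 1.28x2 + 0.02x3 + 0.12x4 + 1.52x5 ≥ 1.41   (28-day strength contribution)
  x1, x2, x3, x4, x5 ≥ 0.
The minimum-cost mix takes nothing from recycled aggregate, river sand, limestone filler — only metakaolin, silica fume. The binder content and CO₂ footprint requirements are met with equality.
That vertex is x2 = 1.323, x5 = 0.6675.
Hence cost = 0.346·1.323 + 0.727·0.6675 = €0.94303.

€0.943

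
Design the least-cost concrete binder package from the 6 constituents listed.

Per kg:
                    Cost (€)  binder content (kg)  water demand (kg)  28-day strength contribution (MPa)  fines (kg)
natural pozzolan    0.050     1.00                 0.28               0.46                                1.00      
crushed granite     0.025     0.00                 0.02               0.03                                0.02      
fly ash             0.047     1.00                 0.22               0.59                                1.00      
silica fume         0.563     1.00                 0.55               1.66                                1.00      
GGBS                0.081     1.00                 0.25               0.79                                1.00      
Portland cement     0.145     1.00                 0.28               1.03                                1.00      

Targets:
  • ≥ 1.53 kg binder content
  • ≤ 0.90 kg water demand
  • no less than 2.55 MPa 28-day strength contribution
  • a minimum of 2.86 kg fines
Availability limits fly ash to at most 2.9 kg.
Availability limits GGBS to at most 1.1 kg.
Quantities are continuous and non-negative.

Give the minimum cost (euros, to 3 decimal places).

€0.224

Set it up as a linear program. Let x1 = kg of natural pozzolan, x2 = kg of crushed granite, x3 = kg of fly ash, x4 = kg of silica fume, x5 = kg of GGBS, x6 = kg of Portland cement.
Minimize 0.05x1 + 0.025x2 + 0.047x3 + 0.563x4 + 0.081x5 + 0.145x6 with:
  1x1 + 1x3 + 1x4 + 1x5 + 1x6 ≥ 1.53   (binder content)
  0.28x1 + 0.02x2 + 0.22x3 + 0.55x4 + 0.25x5 + 0.28x6 ≤ 0.9   (water demand)
  0.46x1 + 0.03x2 + 0.59x3 + 1.66x4 + 0.79x5 + 1.03x6 ≥ 2.55   (28-day strength contribution)
  1x1 + 0.02x2 + 1x3 + 1x4 + 1x5 + 1x6 ≥ 2.86   (fines)
  x3 ≤ 2.9
  x5 ≤ 1.1
  x1, x2, x3, x4, x5, x6 ≥ 0.
The cheapest feasible vertex uses only fly ash, GGBS, Portland cement; natural pozzolan, crushed granite, silica fume are not used. There the water demand, 28-day strength contribution, the GGBS cap constraints are tight.
Optimal quantities: fly ash = 2.819 kg, GGBS = 1.1 kg, Portland cement = 0.01743 kg.
Hence cost = 0.047·2.819 + 0.081·1.1 + 0.145·0.01743 = €0.22412.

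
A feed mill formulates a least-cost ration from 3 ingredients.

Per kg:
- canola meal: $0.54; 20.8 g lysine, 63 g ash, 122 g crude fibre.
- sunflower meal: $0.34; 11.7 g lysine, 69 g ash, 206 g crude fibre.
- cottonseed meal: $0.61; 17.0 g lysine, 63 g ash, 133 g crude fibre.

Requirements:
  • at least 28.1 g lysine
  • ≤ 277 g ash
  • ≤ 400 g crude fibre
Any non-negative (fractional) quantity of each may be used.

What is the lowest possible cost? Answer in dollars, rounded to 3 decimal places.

This is a linear program. Let x1 = kg of canola meal, x2 = kg of sunflower meal, x3 = kg of cottonseed meal.
Minimize 0.54x1 + 0.34x2 + 0.61x3 s.t.:
  20.8x1 + 11.7x2 + 17x3 ≥ 28.1   (lysine)
  63x1 + 69x2 + 63x3 ≤ 277   (ash)
  122x1 + 206x2 + 133x3 ≤ 400   (crude fibre)
  x1, x2, x3 ≥ 0.
At the optimum only canola meal is positive (sunflower meal, cottonseed meal = 0). Binding constraint: lysine.
Optimal quantities: canola meal = 1.351 kg.
Cost = 0.54·1.351 = 0.72954.

$0.730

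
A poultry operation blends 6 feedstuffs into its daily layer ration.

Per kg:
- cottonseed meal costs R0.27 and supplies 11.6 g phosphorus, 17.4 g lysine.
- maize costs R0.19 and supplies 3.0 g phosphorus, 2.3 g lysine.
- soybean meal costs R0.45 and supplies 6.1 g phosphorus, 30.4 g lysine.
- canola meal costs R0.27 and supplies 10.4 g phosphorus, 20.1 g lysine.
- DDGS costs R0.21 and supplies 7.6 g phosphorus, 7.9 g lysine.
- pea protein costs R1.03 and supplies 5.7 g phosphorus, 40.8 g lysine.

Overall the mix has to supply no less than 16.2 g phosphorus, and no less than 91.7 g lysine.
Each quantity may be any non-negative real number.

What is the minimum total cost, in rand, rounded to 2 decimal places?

This is a linear program. Let x1 = kg of cottonseed meal, x2 = kg of maize, x3 = kg of soybean meal, x4 = kg of canola meal, x5 = kg of DDGS, x6 = kg of pea protein.
min 0.27x1 + 0.19x2 + 0.45x3 + 0.27x4 + 0.21x5 + 1.03x6 s.t.:
  11.6x1 + 3x2 + 6.1x3 + 10.4x4 + 7.6x5 + 5.7x6 ≥ 16.2   (phosphorus)
  17.4x1 + 2.3x2 + 30.4x3 + 20.1x4 + 7.9x5 + 40.8x6 ≥ 91.7   (lysine)
  x1, x2, x3, x4, x5, x6 ≥ 0.
The cheapest feasible vertex uses only canola meal; cottonseed meal, maize, soybean meal, DDGS, pea protein are not used. There the lysine constraint is tight.
That vertex is x4 = 4.562.
Hence cost = 0.27·4.562 = R1.2317.

R1.23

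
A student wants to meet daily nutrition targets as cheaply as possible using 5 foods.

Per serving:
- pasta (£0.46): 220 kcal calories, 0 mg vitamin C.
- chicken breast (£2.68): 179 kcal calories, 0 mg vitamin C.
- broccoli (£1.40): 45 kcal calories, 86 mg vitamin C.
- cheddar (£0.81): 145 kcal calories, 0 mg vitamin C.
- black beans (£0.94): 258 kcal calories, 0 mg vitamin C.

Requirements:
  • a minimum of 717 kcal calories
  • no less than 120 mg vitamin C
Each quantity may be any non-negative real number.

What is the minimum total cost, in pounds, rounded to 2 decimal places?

£3.32

Let x1 = servings of pasta, x2 = servings of chicken breast, x3 = servings of broccoli, x4 = servings of cheddar, x5 = servings of black beans.
Minimise 0.46x1 + 2.68x2 + 1.4x3 + 0.81x4 + 0.94x5 s.t.:
  220x1 + 179x2 + 45x3 + 145x4 + 258x5 ≥ 717   (calories)
  86x3 ≥ 120   (vitamin C)
  x1, x2, x3, x4, x5 ≥ 0.
At the optimum only pasta, broccoli are positive (chicken breast, cheddar, black beans = 0). There the calories and vitamin C constraints are tight.
Solving gives x1 = 2.974, x3 = 1.395.
Objective = 0.46·2.974 + 1.4·1.395 = 3.3210.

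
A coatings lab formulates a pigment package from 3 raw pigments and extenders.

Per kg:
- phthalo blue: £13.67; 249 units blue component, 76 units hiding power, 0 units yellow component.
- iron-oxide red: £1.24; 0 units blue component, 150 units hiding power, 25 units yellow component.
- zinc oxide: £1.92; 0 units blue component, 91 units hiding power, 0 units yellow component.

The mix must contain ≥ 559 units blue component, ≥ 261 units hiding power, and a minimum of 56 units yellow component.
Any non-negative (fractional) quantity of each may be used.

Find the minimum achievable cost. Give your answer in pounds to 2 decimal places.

Set it up as a linear program. Let x1 = kg of phthalo blue, x2 = kg of iron-oxide red, x3 = kg of zinc oxide.
Minimize 13.67x1 + 1.24x2 + 1.92x3 s.t.:
  249x1 ≥ 559   (blue component)
  76x1 + 150x2 + 91x3 ≥ 261   (hiding power)
  25x2 ≥ 56   (yellow component)
  x1, x2, x3 ≥ 0.
The cheapest feasible vertex uses only phthalo blue, iron-oxide red; zinc oxide is not used. Binding constraints: blue component and yellow component.
Solving gives x1 = 2.245, x2 = 2.24.
Hence cost = 13.67·2.245 + 1.24·2.24 = £33.4668.

£33.47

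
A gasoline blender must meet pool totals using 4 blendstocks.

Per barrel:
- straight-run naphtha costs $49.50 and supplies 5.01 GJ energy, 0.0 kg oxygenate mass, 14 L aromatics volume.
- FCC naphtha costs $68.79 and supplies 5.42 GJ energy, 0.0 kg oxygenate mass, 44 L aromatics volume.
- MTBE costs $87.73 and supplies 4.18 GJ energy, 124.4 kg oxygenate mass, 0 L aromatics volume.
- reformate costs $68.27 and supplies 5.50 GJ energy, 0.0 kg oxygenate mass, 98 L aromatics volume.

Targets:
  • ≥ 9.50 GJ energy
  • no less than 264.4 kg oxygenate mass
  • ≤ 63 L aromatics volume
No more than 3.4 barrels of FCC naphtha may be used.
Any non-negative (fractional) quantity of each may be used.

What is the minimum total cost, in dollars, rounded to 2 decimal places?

$192.55

Let x1 = barrels of straight-run naphtha, x2 = barrels of FCC naphtha, x3 = barrels of MTBE, x4 = barrels of reformate.
Minimise 49.5x1 + 68.79x2 + 87.73x3 + 68.27x4 with:
  5.01x1 + 5.42x2 + 4.18x3 + 5.5x4 ≥ 9.5   (energy)
  124.4x3 ≥ 264.4   (oxygenate mass)
  14x1 + 44x2 + 98x4 ≤ 63   (aromatics volume)
  x2 ≤ 3.4
  x1, x2, x3, x4 ≥ 0.
At the optimum only straight-run naphtha, MTBE are positive (FCC naphtha, reformate = 0). There the energy and oxygenate mass constraints are tight.
That vertex is x1 = 0.12292, x3 = 2.1254.
Objective = 49.5·0.12292 + 87.73·2.1254 = 192.5459.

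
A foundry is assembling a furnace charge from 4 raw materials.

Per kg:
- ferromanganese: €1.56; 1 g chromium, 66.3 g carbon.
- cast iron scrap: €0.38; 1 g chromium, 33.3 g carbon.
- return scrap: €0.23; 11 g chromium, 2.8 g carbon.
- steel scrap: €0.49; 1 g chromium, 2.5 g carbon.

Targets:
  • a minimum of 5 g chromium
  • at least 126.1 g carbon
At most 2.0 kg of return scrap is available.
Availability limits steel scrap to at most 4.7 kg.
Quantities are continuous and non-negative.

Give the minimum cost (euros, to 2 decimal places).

€1.46

Treat it as an LP. Let x1 = kg of ferromanganese, x2 = kg of cast iron scrap, x3 = kg of return scrap, x4 = kg of steel scrap.
Minimize 1.56x1 + 0.38x2 + 0.23x3 + 0.49x4 with:
  1x1 + 1x2 + 11x3 + 1x4 ≥ 5   (chromium)
  66.3x1 + 33.3x2 + 2.8x3 + 2.5x4 ≥ 126.1   (carbon)
  x3 ≤ 2
  x4 ≤ 4.7
  x1, x2, x3, x4 ≥ 0.
The optimal basis is {cast iron scrap, return scrap}; ferromanganese, steel scrap drop out. Binding constraints: chromium and carbon.
So cast iron scrap = 3.777 kg, return scrap = 0.1111 kg.
Total cost: 0.38·3.777 + 0.23·0.1111 = 1.4608.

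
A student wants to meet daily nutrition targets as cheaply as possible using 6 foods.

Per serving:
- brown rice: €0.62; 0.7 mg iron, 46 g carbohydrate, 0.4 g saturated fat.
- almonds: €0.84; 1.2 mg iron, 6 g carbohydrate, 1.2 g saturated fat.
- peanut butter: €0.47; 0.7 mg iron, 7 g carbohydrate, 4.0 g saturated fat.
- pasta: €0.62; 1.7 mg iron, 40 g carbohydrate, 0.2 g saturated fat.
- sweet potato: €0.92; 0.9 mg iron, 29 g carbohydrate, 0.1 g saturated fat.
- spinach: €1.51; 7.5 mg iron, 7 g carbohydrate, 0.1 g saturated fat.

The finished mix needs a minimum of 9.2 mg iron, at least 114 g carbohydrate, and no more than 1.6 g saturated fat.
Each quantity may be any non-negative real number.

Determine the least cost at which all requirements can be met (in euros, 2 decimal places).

Let x1 = servings of brown rice, x2 = servings of almonds, x3 = servings of peanut butter, x4 = servings of pasta, x5 = servings of sweet potato, x6 = servings of spinach.
Minimise 0.62x1 + 0.84x2 + 0.47x3 + 0.62x4 + 0.92x5 + 1.51x6 subject to:
  0.7x1 + 1.2x2 + 0.7x3 + 1.7x4 + 0.9x5 + 7.5x6 ≥ 9.2   (iron)
  46x1 + 6x2 + 7x3 + 40x4 + 29x5 + 7x6 ≥ 114   (carbohydrate)
  0.4x1 + 1.2x2 + 4x3 + 0.2x4 + 0.1x5 + 0.1x6 ≤ 1.6   (saturated fat)
  x1, x2, x3, x4, x5, x6 ≥ 0.
The optimal basis is {pasta, spinach}; brown rice, almonds, peanut butter, sweet potato drop out. There the iron and carbohydrate constraints are tight.
So pasta = 2.744 servings, spinach = 0.6047 servings.
Total cost: 0.62·2.744 + 1.51·0.6047 = 2.6144.

€2.61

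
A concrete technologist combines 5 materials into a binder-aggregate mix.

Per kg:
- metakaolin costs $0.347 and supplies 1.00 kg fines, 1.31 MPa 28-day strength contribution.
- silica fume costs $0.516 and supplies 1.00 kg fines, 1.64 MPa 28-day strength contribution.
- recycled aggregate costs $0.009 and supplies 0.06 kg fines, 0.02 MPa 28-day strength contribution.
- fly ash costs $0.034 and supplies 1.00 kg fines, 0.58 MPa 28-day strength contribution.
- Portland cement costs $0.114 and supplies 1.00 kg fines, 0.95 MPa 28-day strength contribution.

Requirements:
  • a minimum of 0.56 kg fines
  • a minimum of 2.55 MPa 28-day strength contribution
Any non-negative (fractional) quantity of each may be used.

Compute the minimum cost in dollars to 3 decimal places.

$0.149

Let x1 = kg of metakaolin, x2 = kg of silica fume, x3 = kg of recycled aggregate, x4 = kg of fly ash, x5 = kg of Portland cement.
Minimise 0.347x1 + 0.516x2 + 0.009x3 + 0.034x4 + 0.114x5 subject to:
  1x1 + 1x2 + 0.06x3 + 1x4 + 1x5 ≥ 0.56   (fines)
  1.31x1 + 1.64x2 + 0.02x3 + 0.58x4 + 0.95x5 ≥ 2.55   (28-day strength contribution)
  x1, x2, x3, x4, x5 ≥ 0.
The optimal basis is {fly ash}; metakaolin, silica fume, recycled aggregate, Portland cement drop out. There the 28-day strength contribution constraint is tight.
That vertex is x4 = 4.397.
Objective = 0.034·4.397 = 0.149498.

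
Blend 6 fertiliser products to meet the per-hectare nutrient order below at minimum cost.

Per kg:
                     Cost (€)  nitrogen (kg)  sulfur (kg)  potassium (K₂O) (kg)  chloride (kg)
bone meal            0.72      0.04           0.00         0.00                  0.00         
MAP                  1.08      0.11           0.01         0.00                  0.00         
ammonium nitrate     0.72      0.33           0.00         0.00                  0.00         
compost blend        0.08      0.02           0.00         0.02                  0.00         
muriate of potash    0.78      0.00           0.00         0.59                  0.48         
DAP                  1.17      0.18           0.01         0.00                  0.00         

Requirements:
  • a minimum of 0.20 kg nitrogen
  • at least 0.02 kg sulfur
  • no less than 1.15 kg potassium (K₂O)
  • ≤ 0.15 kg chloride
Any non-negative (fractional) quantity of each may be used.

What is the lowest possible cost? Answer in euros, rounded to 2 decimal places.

Set it up as a linear program. Let x1 = kg of bone meal, x2 = kg of MAP, x3 = kg of ammonium nitrate, x4 = kg of compost blend, x5 = kg of muriate of potash, x6 = kg of DAP.
Minimise 0.72x1 + 1.08x2 + 0.72x3 + 0.08x4 + 0.78x5 + 1.17x6 s.t.:
  0.04x1 + 0.11x2 + 0.33x3 + 0.02x4 + 0.18x6 ≥ 0.2   (nitrogen)
  0.01x2 + 0.01x6 ≥ 0.02   (sulfur)
  0.02x4 + 0.59x5 ≥ 1.15   (potassium (K₂O))
  0.48x5 ≤ 0.15   (chloride)
  x1, x2, x3, x4, x5, x6 ≥ 0.
The minimum-cost mix takes nothing from bone meal, ammonium nitrate, DAP — only MAP, compost blend, muriate of potash. The sulfur, potassium (K₂O), chloride requirements are met with equality.
Optimal quantities: MAP = 2 kg, compost blend = 48.28 kg, muriate of potash = 0.3125 kg.
Total cost: 1.08·2 + 0.08·48.28 + 0.78·0.3125 = 6.2662.

€6.27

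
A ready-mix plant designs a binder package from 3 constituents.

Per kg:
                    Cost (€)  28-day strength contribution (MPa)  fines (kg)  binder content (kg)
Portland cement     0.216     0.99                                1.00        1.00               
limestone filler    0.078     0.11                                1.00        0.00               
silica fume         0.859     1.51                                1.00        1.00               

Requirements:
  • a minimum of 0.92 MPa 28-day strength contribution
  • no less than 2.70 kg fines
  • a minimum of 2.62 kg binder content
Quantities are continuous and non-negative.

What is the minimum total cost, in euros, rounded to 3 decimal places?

This is a linear program. Let x1 = kg of Portland cement, x2 = kg of limestone filler, x3 = kg of silica fume.
min 0.216x1 + 0.078x2 + 0.859x3 subject to:
  0.99x1 + 0.11x2 + 1.51x3 ≥ 0.92   (28-day strength contribution)
  1x1 + 1x2 + 1x3 ≥ 2.7   (fines)
  1x1 + 1x3 ≥ 2.62   (binder content)
  x1, x2, x3 ≥ 0.
The minimum-cost mix takes nothing from silica fume — only Portland cement, limestone filler. There the fines and binder content constraints are tight.
Solving gives x1 = 2.62, x2 = 0.08.
Cost = 0.216·2.62 + 0.078·0.08 = 0.57216.

€0.572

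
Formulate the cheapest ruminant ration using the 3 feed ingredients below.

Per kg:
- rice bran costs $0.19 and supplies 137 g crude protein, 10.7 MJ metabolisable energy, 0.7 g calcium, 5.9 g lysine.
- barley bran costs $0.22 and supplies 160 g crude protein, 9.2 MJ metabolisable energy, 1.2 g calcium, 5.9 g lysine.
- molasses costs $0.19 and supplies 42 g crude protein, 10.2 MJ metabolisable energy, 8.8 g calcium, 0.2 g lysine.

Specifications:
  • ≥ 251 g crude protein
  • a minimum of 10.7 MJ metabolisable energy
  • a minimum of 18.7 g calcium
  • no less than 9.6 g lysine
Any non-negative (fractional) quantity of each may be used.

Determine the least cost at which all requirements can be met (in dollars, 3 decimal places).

$0.676

Treat it as an LP. Let x1 = kg of rice bran, x2 = kg of barley bran, x3 = kg of molasses.
min 0.19x1 + 0.22x2 + 0.19x3 s.t.:
  137x1 + 160x2 + 42x3 ≥ 251   (crude protein)
  10.7x1 + 9.2x2 + 10.2x3 ≥ 10.7   (metabolisable energy)
  0.7x1 + 1.2x2 + 8.8x3 ≥ 18.7   (calcium)
  5.9x1 + 5.9x2 + 0.2x3 ≥ 9.6   (lysine)
  x1, x2, x3 ≥ 0.
The cheapest feasible vertex uses only rice bran, molasses; barley bran is not used. There the calcium and lysine constraints are tight.
Optimal quantities: rice bran = 1.559 kg, molasses = 2.001 kg.
Hence cost = 0.19·1.559 + 0.19·2.001 = $0.67640.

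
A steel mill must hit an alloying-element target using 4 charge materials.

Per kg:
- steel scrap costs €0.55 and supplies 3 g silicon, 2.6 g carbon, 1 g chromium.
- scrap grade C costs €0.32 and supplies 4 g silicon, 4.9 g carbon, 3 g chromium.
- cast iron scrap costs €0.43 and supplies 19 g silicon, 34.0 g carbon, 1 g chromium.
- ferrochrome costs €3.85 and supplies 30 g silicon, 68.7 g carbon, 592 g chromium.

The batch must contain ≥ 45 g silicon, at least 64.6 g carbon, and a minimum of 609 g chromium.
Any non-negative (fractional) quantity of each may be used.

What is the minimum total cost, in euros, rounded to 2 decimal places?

Let x1 = kg of steel scrap, x2 = kg of scrap grade C, x3 = kg of cast iron scrap, x4 = kg of ferrochrome.
Minimise 0.55x1 + 0.32x2 + 0.43x3 + 3.85x4 subject to:
  3x1 + 4x2 + 19x3 + 30x4 ≥ 45   (silicon)
  2.6x1 + 4.9x2 + 34x3 + 68.7x4 ≥ 64.6   (carbon)
  1x1 + 3x2 + 1x3 + 592x4 ≥ 609   (chromium)
  x1, x2, x3, x4 ≥ 0.
At the optimum only cast iron scrap, ferrochrome are positive (steel scrap, scrap grade C = 0). The silicon and chromium requirements are met with equality.
So cast iron scrap = 0.74612 kg, ferrochrome = 1.0275 kg.
Hence cost = 0.43·0.74612 + 3.85·1.0275 = €4.2767.

€4.28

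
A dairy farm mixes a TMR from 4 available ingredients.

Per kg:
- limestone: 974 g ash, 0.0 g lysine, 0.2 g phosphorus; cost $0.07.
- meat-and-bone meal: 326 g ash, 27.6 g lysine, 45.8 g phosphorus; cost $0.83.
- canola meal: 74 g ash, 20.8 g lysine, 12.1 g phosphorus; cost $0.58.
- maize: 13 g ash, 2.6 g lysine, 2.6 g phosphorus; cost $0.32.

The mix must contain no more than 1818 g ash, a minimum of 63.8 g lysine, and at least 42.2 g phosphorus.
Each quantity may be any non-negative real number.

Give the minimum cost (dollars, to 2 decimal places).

Let x1 = kg of limestone, x2 = kg of meat-and-bone meal, x3 = kg of canola meal, x4 = kg of maize.
Minimize 0.07x1 + 0.83x2 + 0.58x3 + 0.32x4 subject to:
  974x1 + 326x2 + 74x3 + 13x4 ≤ 1818   (ash)
  27.6x2 + 20.8x3 + 2.6x4 ≥ 63.8   (lysine)
  0.2x1 + 45.8x2 + 12.1x3 + 2.6x4 ≥ 42.2   (phosphorus)
  x1, x2, x3, x4 ≥ 0.
The optimal basis is {meat-and-bone meal, canola meal}; limestone, maize drop out. Binding constraints: lysine and phosphorus.
Optimal quantities: meat-and-bone meal = 0.171 kg, canola meal = 2.84 kg.
Objective = 0.83·0.171 + 0.58·2.84 = 1.7891.

$1.79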